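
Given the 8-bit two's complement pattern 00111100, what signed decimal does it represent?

Binary: 00111100
Sign bit: 0 (non-negative)
Read directly as an unsigned value:
00111100 = 32 + 16 + 8 + 4 = 60
Value: 60



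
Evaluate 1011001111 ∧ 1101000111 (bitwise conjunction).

AND: 1 only when both bits are 1
  1011001111
& 1101000111
------------
  1001000111
Decimal: 719 & 839 = 583



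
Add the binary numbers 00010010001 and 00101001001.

Add column by column from the right: bit + bit + carry-in; write the sum mod 2, carry 1 when the sum is 2 or 3.
carry:  00000000010
        00010010001
+       00101001001
-------------------
       000111011010
(the carry out of the leftmost column, 0, becomes the leading bit)
Decimal check:
  00010010001 = 128 + 16 + 1 = 145
  00101001001 = 256 + 64 + 8 + 1 = 329
  145 + 329 = 474, and 000111011010 = 256 + 128 + 64 + 16 + 8 + 2 = 474 ✓



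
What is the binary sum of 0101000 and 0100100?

Add column by column from the right: bit + bit + carry-in; write the sum mod 2, carry 1 when the sum is 2 or 3.
carry:  1000000
        0101000
+       0100100
---------------
       01001100
(the carry out of the leftmost column, 0, becomes the leading bit)
Decimal check:
  0101000 = 32 + 8 = 40
  0100100 = 32 + 4 = 36
  40 + 36 = 76, and 01001100 = 64 + 8 + 4 = 76 ✓



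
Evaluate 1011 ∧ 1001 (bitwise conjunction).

AND: 1 only when both bits are 1
  1011
& 1001
------
  1001
Decimal: 11 & 9 = 9



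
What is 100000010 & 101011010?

AND: 1 only when both bits are 1
  100000010
& 101011010
-----------
  100000010
Decimal: 258 & 346 = 258



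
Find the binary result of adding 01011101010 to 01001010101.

Add column by column from the right: bit + bit + carry-in; write the sum mod 2, carry 1 when the sum is 2 or 3.
carry:  10110000000
        01011101010
+       01001010101
-------------------
       010100111111
(the carry out of the leftmost column, 0, becomes the leading bit)
Decimal check:
  01011101010 = 512 + 128 + 64 + 32 + 8 + 2 = 746
  01001010101 = 512 + 64 + 16 + 4 + 1 = 597
  746 + 597 = 1343, and 010100111111 = 1024 + 256 + 32 + 16 + 8 + 4 + 2 + 1 = 1343 ✓



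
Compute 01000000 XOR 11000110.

XOR: 1 when bits differ
  01000000
^ 11000110
----------
  10000110
Decimal: 64 ^ 198 = 134



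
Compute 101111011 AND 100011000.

AND: 1 only when both bits are 1
  101111011
& 100011000
-----------
  100011000
Decimal: 379 & 280 = 280



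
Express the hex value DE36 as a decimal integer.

Expand by place value (powers of 16):
Digit values: D = 13, E = 14
DE36 = 13 × 16^3 + 14 × 16^2 + 3 × 16^1 + 6 × 16^0
= 13 × 4096 + 14 × 256 + 3 × 16 + 6 × 1
= 53248 + 3584 + 48 + 6
= 56886



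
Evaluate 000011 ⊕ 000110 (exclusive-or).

XOR: 1 when bits differ
  000011
^ 000110
--------
  000101
Decimal: 3 ^ 6 = 5



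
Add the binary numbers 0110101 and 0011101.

Add column by column from the right: bit + bit + carry-in; write the sum mod 2, carry 1 when the sum is 2 or 3.
carry:  1111010
        0110101
+       0011101
---------------
       01010010
(the carry out of the leftmost column, 0, becomes the leading bit)
Decimal check:
  0110101 = 32 + 16 + 4 + 1 = 53
  0011101 = 16 + 8 + 4 + 1 = 29
  53 + 29 = 82, and 01010010 = 64 + 16 + 2 = 82 ✓



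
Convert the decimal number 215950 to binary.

Using repeated division by 2:
215950 ÷ 2 = 107975 remainder 0
107975 ÷ 2 = 53987 remainder 1
53987 ÷ 2 = 26993 remainder 1
26993 ÷ 2 = 13496 remainder 1
13496 ÷ 2 = 6748 remainder 0
6748 ÷ 2 = 3374 remainder 0
3374 ÷ 2 = 1687 remainder 0
1687 ÷ 2 = 843 remainder 1
843 ÷ 2 = 421 remainder 1
421 ÷ 2 = 210 remainder 1
210 ÷ 2 = 105 remainder 0
105 ÷ 2 = 52 remainder 1
52 ÷ 2 = 26 remainder 0
26 ÷ 2 = 13 remainder 0
13 ÷ 2 = 6 remainder 1
6 ÷ 2 = 3 remainder 0
3 ÷ 2 = 1 remainder 1
1 ÷ 2 = 0 remainder 1
Reading remainders bottom to top: 110100101110001110



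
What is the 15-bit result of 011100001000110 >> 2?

Original: 011100001000110 (decimal 14406)
Shift right by 2 positions
Drop the 2 low bits; fill with zeros on the left
Result: 000111000010001 (decimal 3601)
Equivalent: 14406 >> 2 = 14406 ÷ 2^2 = 3601



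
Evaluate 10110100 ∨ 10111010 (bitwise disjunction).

OR: 1 when either bit is 1
  10110100
| 10111010
----------
  10111110
Decimal: 180 | 186 = 190



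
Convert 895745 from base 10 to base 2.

Using repeated division by 2:
895745 ÷ 2 = 447872 remainder 1
447872 ÷ 2 = 223936 remainder 0
223936 ÷ 2 = 111968 remainder 0
111968 ÷ 2 = 55984 remainder 0
55984 ÷ 2 = 27992 remainder 0
27992 ÷ 2 = 13996 remainder 0
13996 ÷ 2 = 6998 remainder 0
6998 ÷ 2 = 3499 remainder 0
3499 ÷ 2 = 1749 remainder 1
1749 ÷ 2 = 874 remainder 1
874 ÷ 2 = 437 remainder 0
437 ÷ 2 = 218 remainder 1
218 ÷ 2 = 109 remainder 0
109 ÷ 2 = 54 remainder 1
54 ÷ 2 = 27 remainder 0
27 ÷ 2 = 13 remainder 1
13 ÷ 2 = 6 remainder 1
6 ÷ 2 = 3 remainder 0
3 ÷ 2 = 1 remainder 1
1 ÷ 2 = 0 remainder 1
Reading remainders bottom to top: 11011010101100000001



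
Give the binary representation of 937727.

Using repeated division by 2:
937727 ÷ 2 = 468863 remainder 1
468863 ÷ 2 = 234431 remainder 1
234431 ÷ 2 = 117215 remainder 1
117215 ÷ 2 = 58607 remainder 1
58607 ÷ 2 = 29303 remainder 1
29303 ÷ 2 = 14651 remainder 1
14651 ÷ 2 = 7325 remainder 1
7325 ÷ 2 = 3662 remainder 1
3662 ÷ 2 = 1831 remainder 0
1831 ÷ 2 = 915 remainder 1
915 ÷ 2 = 457 remainder 1
457 ÷ 2 = 228 remainder 1
228 ÷ 2 = 114 remainder 0
114 ÷ 2 = 57 remainder 0
57 ÷ 2 = 28 remainder 1
28 ÷ 2 = 14 remainder 0
14 ÷ 2 = 7 remainder 0
7 ÷ 2 = 3 remainder 1
3 ÷ 2 = 1 remainder 1
1 ÷ 2 = 0 remainder 1
Reading remainders bottom to top: 11100100111011111111



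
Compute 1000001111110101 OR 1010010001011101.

OR: 1 when either bit is 1
  1000001111110101
| 1010010001011101
------------------
  1010011111111101
Decimal: 33781 | 42077 = 43005



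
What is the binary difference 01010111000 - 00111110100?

Method 1 - Direct subtraction (column by column from the right: bit − bit − borrow-in; if negative, add 2 and borrow 1 from the next column):
borrow: 01110001000
        01010111000
-       00111110100
-------------------
        00011000100

Method 2 - Add two's complement:
Two's complement of 00111110100: invert → 11000001011, add 1 → 11000001100
  01010111000
+ 11000001100
-------------
 100011000100  (end carry out of the top bit = 1)
Discarding the end carry: 00011000100
Decimal check:
  01010111000 = 512 + 128 + 32 + 16 + 8 = 696
  00111110100 = 256 + 128 + 64 + 32 + 16 + 4 = 500
  696 - 500 = 196, and 00011000100 = 128 + 64 + 4 = 196 ✓



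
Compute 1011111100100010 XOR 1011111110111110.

XOR: 1 when bits differ
  1011111100100010
^ 1011111110111110
------------------
  0000000010011100
Decimal: 48930 ^ 49086 = 156



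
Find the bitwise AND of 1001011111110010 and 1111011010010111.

AND: 1 only when both bits are 1
  1001011111110010
& 1111011010010111
------------------
  1001011010010010
Decimal: 38898 & 63127 = 38546



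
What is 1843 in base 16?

Using repeated division by 16 (digits 10–15 are A–F):
1843 ÷ 16 = 115 remainder 3
115 ÷ 16 = 7 remainder 3
7 ÷ 16 = 0 remainder 7
Reading remainders bottom to top: 733



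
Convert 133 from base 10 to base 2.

Using repeated division by 2:
133 ÷ 2 = 66 remainder 1
66 ÷ 2 = 33 remainder 0
33 ÷ 2 = 16 remainder 1
16 ÷ 2 = 8 remainder 0
8 ÷ 2 = 4 remainder 0
4 ÷ 2 = 2 remainder 0
2 ÷ 2 = 1 remainder 0
1 ÷ 2 = 0 remainder 1
Reading remainders bottom to top: 10000101



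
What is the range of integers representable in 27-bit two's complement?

For 27-bit two's complement:
Minimum: -2^26 = -67108864
Maximum: 2^26 - 1 = 67108863



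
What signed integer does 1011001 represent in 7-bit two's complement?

Binary: 1011001
Sign bit: 1 (negative)
Invert: 0100110
Add 1:  0100111
Magnitude: 0100111 = 32 + 4 + 2 + 1 = 39
Value: -39



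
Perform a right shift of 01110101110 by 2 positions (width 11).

Original: 01110101110 (decimal 942)
Shift right by 2 positions
Drop the 2 low bits; fill with zeros on the left
Result: 00011101011 (decimal 235)
Equivalent: 942 >> 2 = 942 ÷ 2^2 = 235



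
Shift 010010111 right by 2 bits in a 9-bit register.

Original: 010010111 (decimal 151)
Shift right by 2 positions
Drop the 2 low bits; fill with zeros on the left
Result: 000100101 (decimal 37)
Equivalent: 151 >> 2 = 151 ÷ 2^2 = 37



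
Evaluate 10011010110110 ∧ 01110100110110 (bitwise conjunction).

AND: 1 only when both bits are 1
  10011010110110
& 01110100110110
----------------
  00010000110110
Decimal: 9910 & 7478 = 1078



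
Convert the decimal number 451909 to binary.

Using repeated division by 2:
451909 ÷ 2 = 225954 remainder 1
225954 ÷ 2 = 112977 remainder 0
112977 ÷ 2 = 56488 remainder 1
56488 ÷ 2 = 28244 remainder 0
28244 ÷ 2 = 14122 remainder 0
14122 ÷ 2 = 7061 remainder 0
7061 ÷ 2 = 3530 remainder 1
3530 ÷ 2 = 1765 remainder 0
1765 ÷ 2 = 882 remainder 1
882 ÷ 2 = 441 remainder 0
441 ÷ 2 = 220 remainder 1
220 ÷ 2 = 110 remainder 0
110 ÷ 2 = 55 remainder 0
55 ÷ 2 = 27 remainder 1
27 ÷ 2 = 13 remainder 1
13 ÷ 2 = 6 remainder 1
6 ÷ 2 = 3 remainder 0
3 ÷ 2 = 1 remainder 1
1 ÷ 2 = 0 remainder 1
Reading remainders bottom to top: 1101110010101000101



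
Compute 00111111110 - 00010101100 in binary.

Method 1 - Direct subtraction (column by column from the right: bit − bit − borrow-in; if negative, add 2 and borrow 1 from the next column):
borrow: 00000000000
        00111111110
-       00010101100
-------------------
        00101010010

Method 2 - Add two's complement:
Two's complement of 00010101100: invert → 11101010011, add 1 → 11101010100
  00111111110
+ 11101010100
-------------
 100101010010  (end carry out of the top bit = 1)
Discarding the end carry: 00101010010
Decimal check:
  00111111110 = 256 + 128 + 64 + 32 + 16 + 8 + 4 + 2 = 510
  00010101100 = 128 + 32 + 8 + 4 = 172
  510 - 172 = 338, and 00101010010 = 256 + 64 + 16 + 2 = 338 ✓



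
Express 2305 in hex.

Using repeated division by 16 (digits 10–15 are A–F):
2305 ÷ 16 = 144 remainder 1
144 ÷ 16 = 9 remainder 0
9 ÷ 16 = 0 remainder 9
Reading remainders bottom to top: 901



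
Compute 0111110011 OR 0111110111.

OR: 1 when either bit is 1
  0111110011
| 0111110111
------------
  0111110111
Decimal: 499 | 503 = 503



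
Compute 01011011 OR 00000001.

OR: 1 when either bit is 1
  01011011
| 00000001
----------
  01011011
Decimal: 91 | 1 = 91



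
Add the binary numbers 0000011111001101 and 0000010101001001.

Add column by column from the right: bit + bit + carry-in; write the sum mod 2, carry 1 when the sum is 2 or 3.
carry:  0000111110010010
        0000011111001101
+       0000010101001001
------------------------
       00000110100010110
(the carry out of the leftmost column, 0, becomes the leading bit)
Decimal check:
  0000011111001101 = 1024 + 512 + 256 + 128 + 64 + 8 + 4 + 1 = 1997
  0000010101001001 = 1024 + 256 + 64 + 8 + 1 = 1353
  1997 + 1353 = 3350, and 00000110100010110 = 2048 + 1024 + 256 + 16 + 4 + 2 = 3350 ✓



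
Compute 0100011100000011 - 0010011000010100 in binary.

Method 1 - Direct subtraction (column by column from the right: bit − bit − borrow-in; if negative, add 2 and borrow 1 from the next column):
borrow: 0100000111111000
        0100011100000011
-       0010011000010100
------------------------
        0010000011101111

Method 2 - Add two's complement:
Two's complement of 0010011000010100: invert → 1101100111101011, add 1 → 1101100111101100
  0100011100000011
+ 1101100111101100
------------------
 10010000011101111  (end carry out of the top bit = 1)
Discarding the end carry: 0010000011101111
Decimal check:
  0100011100000011 = 16384 + 1024 + 512 + 256 + 2 + 1 = 18179
  0010011000010100 = 8192 + 1024 + 512 + 16 + 4 = 9748
  18179 - 9748 = 8431, and 0010000011101111 = 8192 + 128 + 64 + 32 + 8 + 4 + 2 + 1 = 8431 ✓



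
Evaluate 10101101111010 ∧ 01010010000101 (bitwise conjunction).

AND: 1 only when both bits are 1
  10101101111010
& 01010010000101
----------------
  00000000000000
Decimal: 11130 & 5253 = 0



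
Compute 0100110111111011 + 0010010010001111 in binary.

Add column by column from the right: bit + bit + carry-in; write the sum mod 2, carry 1 when the sum is 2 or 3.
carry:  0001101111111110
        0100110111111011
+       0010010010001111
------------------------
       00111001010001010
(the carry out of the leftmost column, 0, becomes the leading bit)
Decimal check:
  0100110111111011 = 16384 + 2048 + 1024 + 256 + 128 + 64 + 32 + 16 + 8 + 2 + 1 = 19963
  0010010010001111 = 8192 + 1024 + 128 + 8 + 4 + 2 + 1 = 9359
  19963 + 9359 = 29322, and 00111001010001010 = 16384 + 8192 + 4096 + 512 + 128 + 8 + 2 = 29322 ✓



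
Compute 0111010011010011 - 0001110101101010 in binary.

Method 1 - Direct subtraction (column by column from the right: bit − bit − borrow-in; if negative, add 2 and borrow 1 from the next column):
borrow: 0011111011010000
        0111010011010011
-       0001110101101010
------------------------
        0101011101101001

Method 2 - Add two's complement:
Two's complement of 0001110101101010: invert → 1110001010010101, add 1 → 1110001010010110
  0111010011010011
+ 1110001010010110
------------------
 10101011101101001  (end carry out of the top bit = 1)
Discarding the end carry: 0101011101101001
Decimal check:
  0111010011010011 = 16384 + 8192 + 4096 + 1024 + 128 + 64 + 16 + 2 + 1 = 29907
  0001110101101010 = 4096 + 2048 + 1024 + 256 + 64 + 32 + 8 + 2 = 7530
  29907 - 7530 = 22377, and 0101011101101001 = 16384 + 4096 + 1024 + 512 + 256 + 64 + 32 + 8 + 1 = 22377 ✓



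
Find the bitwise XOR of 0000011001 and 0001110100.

XOR: 1 when bits differ
  0000011001
^ 0001110100
------------
  0001101101
Decimal: 25 ^ 116 = 109



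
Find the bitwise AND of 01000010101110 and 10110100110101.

AND: 1 only when both bits are 1
  01000010101110
& 10110100110101
----------------
  00000000100100
Decimal: 4270 & 11573 = 36



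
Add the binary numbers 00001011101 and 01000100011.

Add column by column from the right: bit + bit + carry-in; write the sum mod 2, carry 1 when the sum is 2 or 3.
carry:  00011111110
        00001011101
+       01000100011
-------------------
       001010000000
(the carry out of the leftmost column, 0, becomes the leading bit)
Decimal check:
  00001011101 = 64 + 16 + 8 + 4 + 1 = 93
  01000100011 = 512 + 32 + 2 + 1 = 547
  93 + 547 = 640, and 001010000000 = 512 + 128 = 640 ✓



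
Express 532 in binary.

Using repeated division by 2:
532 ÷ 2 = 266 remainder 0
266 ÷ 2 = 133 remainder 0
133 ÷ 2 = 66 remainder 1
66 ÷ 2 = 33 remainder 0
33 ÷ 2 = 16 remainder 1
16 ÷ 2 = 8 remainder 0
8 ÷ 2 = 4 remainder 0
4 ÷ 2 = 2 remainder 0
2 ÷ 2 = 1 remainder 0
1 ÷ 2 = 0 remainder 1
Reading remainders bottom to top: 1000010100



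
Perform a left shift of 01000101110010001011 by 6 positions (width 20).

Original: 01000101110010001011 (decimal 285835)
Shift left by 6 positions
Append 6 zeros on the right and drop the 6 high bits that overflow the 20-bit width
Result: 01110010001011000000 (decimal 467648)
Equivalent: 285835 << 6 = 285835 × 2^6 = 18293440, truncated to 20 bits = 467648



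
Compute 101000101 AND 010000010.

AND: 1 only when both bits are 1
  101000101
& 010000010
-----------
  000000000
Decimal: 325 & 130 = 0



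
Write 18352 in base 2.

Using repeated division by 2:
18352 ÷ 2 = 9176 remainder 0
9176 ÷ 2 = 4588 remainder 0
4588 ÷ 2 = 2294 remainder 0
2294 ÷ 2 = 1147 remainder 0
1147 ÷ 2 = 573 remainder 1
573 ÷ 2 = 286 remainder 1
286 ÷ 2 = 143 remainder 0
143 ÷ 2 = 71 remainder 1
71 ÷ 2 = 35 remainder 1
35 ÷ 2 = 17 remainder 1
17 ÷ 2 = 8 remainder 1
8 ÷ 2 = 4 remainder 0
4 ÷ 2 = 2 remainder 0
2 ÷ 2 = 1 remainder 0
1 ÷ 2 = 0 remainder 1
Reading remainders bottom to top: 100011110110000



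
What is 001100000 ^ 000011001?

XOR: 1 when bits differ
  001100000
^ 000011001
-----------
  001111001
Decimal: 96 ^ 25 = 121



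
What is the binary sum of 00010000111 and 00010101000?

Add column by column from the right: bit + bit + carry-in; write the sum mod 2, carry 1 when the sum is 2 or 3.
carry:  00100000000
        00010000111
+       00010101000
-------------------
       000100101111
(the carry out of the leftmost column, 0, becomes the leading bit)
Decimal check:
  00010000111 = 128 + 4 + 2 + 1 = 135
  00010101000 = 128 + 32 + 8 = 168
  135 + 168 = 303, and 000100101111 = 256 + 32 + 8 + 4 + 2 + 1 = 303 ✓



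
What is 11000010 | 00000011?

OR: 1 when either bit is 1
  11000010
| 00000011
----------
  11000011
Decimal: 194 | 3 = 195



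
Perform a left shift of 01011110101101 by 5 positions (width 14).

Original: 01011110101101 (decimal 6061)
Shift left by 5 positions
Append 5 zeros on the right and drop the 5 high bits that overflow the 14-bit width
Result: 11010110100000 (decimal 13728)
Equivalent: 6061 << 5 = 6061 × 2^5 = 193952, truncated to 14 bits = 13728



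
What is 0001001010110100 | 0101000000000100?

OR: 1 when either bit is 1
  0001001010110100
| 0101000000000100
------------------
  0101001010110100
Decimal: 4788 | 20484 = 21172



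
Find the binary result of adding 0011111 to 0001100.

Add column by column from the right: bit + bit + carry-in; write the sum mod 2, carry 1 when the sum is 2 or 3.
carry:  0111000
        0011111
+       0001100
---------------
       00101011
(the carry out of the leftmost column, 0, becomes the leading bit)
Decimal check:
  0011111 = 16 + 8 + 4 + 2 + 1 = 31
  0001100 = 8 + 4 = 12
  31 + 12 = 43, and 00101011 = 32 + 8 + 2 + 1 = 43 ✓



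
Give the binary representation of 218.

Using repeated division by 2:
218 ÷ 2 = 109 remainder 0
109 ÷ 2 = 54 remainder 1
54 ÷ 2 = 27 remainder 0
27 ÷ 2 = 13 remainder 1
13 ÷ 2 = 6 remainder 1
6 ÷ 2 = 3 remainder 0
3 ÷ 2 = 1 remainder 1
1 ÷ 2 = 0 remainder 1
Reading remainders bottom to top: 11011010



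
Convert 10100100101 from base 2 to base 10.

Sum of powers of 2 for each 1-bit:
2^0 + 2^2 + 2^5 + 2^8 + 2^10
= 1 + 4 + 32 + 256 + 1024
= 1317



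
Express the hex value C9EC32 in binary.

Convert each hex digit to 4 bits:
  C = 1100
  9 = 1001
  E = 1110
  C = 1100
  3 = 0011
  2 = 0010
Concatenate: 110010011110110000110010



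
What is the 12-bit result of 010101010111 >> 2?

Original: 010101010111 (decimal 1367)
Shift right by 2 positions
Drop the 2 low bits; fill with zeros on the left
Result: 000101010101 (decimal 341)
Equivalent: 1367 >> 2 = 1367 ÷ 2^2 = 341



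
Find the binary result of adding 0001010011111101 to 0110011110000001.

Add column by column from the right: bit + bit + carry-in; write the sum mod 2, carry 1 when the sum is 2 or 3.
carry:  0000111100000010
        0001010011111101
+       0110011110000001
------------------------
       00111110001111110
(the carry out of the leftmost column, 0, becomes the leading bit)
Decimal check:
  0001010011111101 = 4096 + 1024 + 128 + 64 + 32 + 16 + 8 + 4 + 1 = 5373
  0110011110000001 = 16384 + 8192 + 1024 + 512 + 256 + 128 + 1 = 26497
  5373 + 26497 = 31870, and 00111110001111110 = 16384 + 8192 + 4096 + 2048 + 1024 + 64 + 32 + 16 + 8 + 4 + 2 = 31870 ✓



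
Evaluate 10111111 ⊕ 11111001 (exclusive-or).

XOR: 1 when bits differ
  10111111
^ 11111001
----------
  01000110
Decimal: 191 ^ 249 = 70



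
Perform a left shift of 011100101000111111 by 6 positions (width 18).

Original: 011100101000111111 (decimal 117311)
Shift left by 6 positions
Append 6 zeros on the right and drop the 6 high bits that overflow the 18-bit width
Result: 101000111111000000 (decimal 167872)
Equivalent: 117311 << 6 = 117311 × 2^6 = 7507904, truncated to 18 bits = 167872



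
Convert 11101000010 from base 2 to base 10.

Sum of powers of 2 for each 1-bit:
2^1 + 2^6 + 2^8 + 2^9 + 2^10
= 2 + 64 + 256 + 512 + 1024
= 1858



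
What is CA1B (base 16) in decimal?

Expand by place value (powers of 16):
Digit values: C = 12, A = 10, B = 11
CA1B = 12 × 16^3 + 10 × 16^2 + 1 × 16^1 + 11 × 16^0
= 12 × 4096 + 10 × 256 + 1 × 16 + 11 × 1
= 49152 + 2560 + 16 + 11
= 51739



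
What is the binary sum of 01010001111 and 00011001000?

Add column by column from the right: bit + bit + carry-in; write the sum mod 2, carry 1 when the sum is 2 or 3.
carry:  00100010000
        01010001111
+       00011001000
-------------------
       001101010111
(the carry out of the leftmost column, 0, becomes the leading bit)
Decimal check:
  01010001111 = 512 + 128 + 8 + 4 + 2 + 1 = 655
  00011001000 = 128 + 64 + 8 = 200
  655 + 200 = 855, and 001101010111 = 512 + 256 + 64 + 16 + 4 + 2 + 1 = 855 ✓



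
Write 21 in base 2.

Using repeated division by 2:
21 ÷ 2 = 10 remainder 1
10 ÷ 2 = 5 remainder 0
5 ÷ 2 = 2 remainder 1
2 ÷ 2 = 1 remainder 0
1 ÷ 2 = 0 remainder 1
Reading remainders bottom to top: 10101



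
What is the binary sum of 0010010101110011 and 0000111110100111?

Add column by column from the right: bit + bit + carry-in; write the sum mod 2, carry 1 when the sum is 2 or 3.
carry:  0001111111001110
        0010010101110011
+       0000111110100111
------------------------
       00011010100011010
(the carry out of the leftmost column, 0, becomes the leading bit)
Decimal check:
  0010010101110011 = 8192 + 1024 + 256 + 64 + 32 + 16 + 2 + 1 = 9587
  0000111110100111 = 2048 + 1024 + 512 + 256 + 128 + 32 + 4 + 2 + 1 = 4007
  9587 + 4007 = 13594, and 00011010100011010 = 8192 + 4096 + 1024 + 256 + 16 + 8 + 2 = 13594 ✓



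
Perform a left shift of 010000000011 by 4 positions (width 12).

Original: 010000000011 (decimal 1027)
Shift left by 4 positions
Append 4 zeros on the right and drop the 4 high bits that overflow the 12-bit width
Result: 000000110000 (decimal 48)
Equivalent: 1027 << 4 = 1027 × 2^4 = 16432, truncated to 12 bits = 48



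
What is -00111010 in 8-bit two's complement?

Original: 00111010
Step 1 - Invert all bits: 11000101
Step 2 - Add 1: 11000110
Verification: 00111010 + 11000110 = 100000000; discarding the end carry (carry out of the top bit) leaves the 8-bit value 00000000, as required for x + (-x)



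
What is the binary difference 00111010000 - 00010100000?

Method 1 - Direct subtraction (column by column from the right: bit − bit − borrow-in; if negative, add 2 and borrow 1 from the next column):
borrow: 00001000000
        00111010000
-       00010100000
-------------------
        00100110000

Method 2 - Add two's complement:
Two's complement of 00010100000: invert → 11101011111, add 1 → 11101100000
  00111010000
+ 11101100000
-------------
 100100110000  (end carry out of the top bit = 1)
Discarding the end carry: 00100110000
Decimal check:
  00111010000 = 256 + 128 + 64 + 16 = 464
  00010100000 = 128 + 32 = 160
  464 - 160 = 304, and 00100110000 = 256 + 32 + 16 = 304 ✓



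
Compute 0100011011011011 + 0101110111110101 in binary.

Add column by column from the right: bit + bit + carry-in; write the sum mod 2, carry 1 when the sum is 2 or 3.
carry:  1011111111111110
        0100011011011011
+       0101110111110101
------------------------
       01010010011010000
(the carry out of the leftmost column, 0, becomes the leading bit)
Decimal check:
  0100011011011011 = 16384 + 1024 + 512 + 128 + 64 + 16 + 8 + 2 + 1 = 18139
  0101110111110101 = 16384 + 4096 + 2048 + 1024 + 256 + 128 + 64 + 32 + 16 + 4 + 1 = 24053
  18139 + 24053 = 42192, and 01010010011010000 = 32768 + 8192 + 1024 + 128 + 64 + 16 = 42192 ✓



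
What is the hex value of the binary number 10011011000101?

Group into 4-bit nibbles from right:
  0010 = 2
  0110 = 6
  1100 = C
  0101 = 5
Result: 26C5



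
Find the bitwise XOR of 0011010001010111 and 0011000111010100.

XOR: 1 when bits differ
  0011010001010111
^ 0011000111010100
------------------
  0000010110000011
Decimal: 13399 ^ 12756 = 1411



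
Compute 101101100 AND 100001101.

AND: 1 only when both bits are 1
  101101100
& 100001101
-----------
  100001100
Decimal: 364 & 269 = 268



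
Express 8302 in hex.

Using repeated division by 16 (digits 10–15 are A–F):
8302 ÷ 16 = 518 remainder 14 (E)
518 ÷ 16 = 32 remainder 6
32 ÷ 16 = 2 remainder 0
2 ÷ 16 = 0 remainder 2
Reading remainders bottom to top: 206E



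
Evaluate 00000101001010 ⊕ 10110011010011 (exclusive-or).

XOR: 1 when bits differ
  00000101001010
^ 10110011010011
----------------
  10110110011001
Decimal: 330 ^ 11475 = 11673



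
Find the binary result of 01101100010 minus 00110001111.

Method 1 - Direct subtraction (column by column from the right: bit − bit − borrow-in; if negative, add 2 and borrow 1 from the next column):
borrow: 01100111110
        01101100010
-       00110001111
-------------------
        00111010011

Method 2 - Add two's complement:
Two's complement of 00110001111: invert → 11001110000, add 1 → 11001110001
  01101100010
+ 11001110001
-------------
 100111010011  (end carry out of the top bit = 1)
Discarding the end carry: 00111010011
Decimal check:
  01101100010 = 512 + 256 + 64 + 32 + 2 = 866
  00110001111 = 256 + 128 + 8 + 4 + 2 + 1 = 399
  866 - 399 = 467, and 00111010011 = 256 + 128 + 64 + 16 + 2 + 1 = 467 ✓



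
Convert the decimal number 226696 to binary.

Using repeated division by 2:
226696 ÷ 2 = 113348 remainder 0
113348 ÷ 2 = 56674 remainder 0
56674 ÷ 2 = 28337 remainder 0
28337 ÷ 2 = 14168 remainder 1
14168 ÷ 2 = 7084 remainder 0
7084 ÷ 2 = 3542 remainder 0
3542 ÷ 2 = 1771 remainder 0
1771 ÷ 2 = 885 remainder 1
885 ÷ 2 = 442 remainder 1
442 ÷ 2 = 221 remainder 0
221 ÷ 2 = 110 remainder 1
110 ÷ 2 = 55 remainder 0
55 ÷ 2 = 27 remainder 1
27 ÷ 2 = 13 remainder 1
13 ÷ 2 = 6 remainder 1
6 ÷ 2 = 3 remainder 0
3 ÷ 2 = 1 remainder 1
1 ÷ 2 = 0 remainder 1
Reading remainders bottom to top: 110111010110001000



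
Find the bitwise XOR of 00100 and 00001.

XOR: 1 when bits differ
  00100
^ 00001
-------
  00101
Decimal: 4 ^ 1 = 5



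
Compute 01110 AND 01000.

AND: 1 only when both bits are 1
  01110
& 01000
-------
  01000
Decimal: 14 & 8 = 8



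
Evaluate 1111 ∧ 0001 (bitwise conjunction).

AND: 1 only when both bits are 1
  1111
& 0001
------
  0001
Decimal: 15 & 1 = 1



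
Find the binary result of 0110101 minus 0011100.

Method 1 - Direct subtraction (column by column from the right: bit − bit − borrow-in; if negative, add 2 and borrow 1 from the next column):
borrow: 0110000
        0110101
-       0011100
---------------
        0011001

Method 2 - Add two's complement:
Two's complement of 0011100: invert → 1100011, add 1 → 1100100
  0110101
+ 1100100
---------
 10011001  (end carry out of the top bit = 1)
Discarding the end carry: 0011001
Decimal check:
  0110101 = 32 + 16 + 4 + 1 = 53
  0011100 = 16 + 8 + 4 = 28
  53 - 28 = 25, and 0011001 = 16 + 8 + 1 = 25 ✓



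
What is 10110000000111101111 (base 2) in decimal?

Sum of powers of 2 for each 1-bit:
2^0 + 2^1 + 2^2 + 2^3 + 2^5 + 2^6 + 2^7 + 2^8 + 2^16 + 2^17 + 2^19
= 1 + 2 + 4 + 8 + 32 + 64 + 128 + 256 + 65536 + 131072 + 524288
= 721391



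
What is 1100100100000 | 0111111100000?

OR: 1 when either bit is 1
  1100100100000
| 0111111100000
---------------
  1111111100000
Decimal: 6432 | 4064 = 8160



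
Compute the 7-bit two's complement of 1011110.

Original (sign bit 1, negative): 1011110
Step 1 - Invert all bits: 0100001
Step 2 - Add 1: 0100010
Verification: 1011110 + 0100010 = 10000000; discarding the end carry (carry out of the top bit) leaves the 7-bit value 0000000, as required for x + (-x)



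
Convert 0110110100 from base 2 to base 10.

Sum of powers of 2 for each 1-bit:
2^2 + 2^4 + 2^5 + 2^7 + 2^8
= 4 + 16 + 32 + 128 + 256
= 436



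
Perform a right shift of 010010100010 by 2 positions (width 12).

Original: 010010100010 (decimal 1186)
Shift right by 2 positions
Drop the 2 low bits; fill with zeros on the left
Result: 000100101000 (decimal 296)
Equivalent: 1186 >> 2 = 1186 ÷ 2^2 = 296



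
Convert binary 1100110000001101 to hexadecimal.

Group into 4-bit nibbles from right:
  1100 = C
  1100 = C
  0000 = 0
  1101 = D
Result: CC0D



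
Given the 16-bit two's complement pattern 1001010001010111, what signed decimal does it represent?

Binary: 1001010001010111
Sign bit: 1 (negative)
Invert: 0110101110101000
Add 1:  0110101110101001
Magnitude: 0110101110101001 = 16384 + 8192 + 2048 + 512 + 256 + 128 + 32 + 8 + 1 = 27561
Value: -27561



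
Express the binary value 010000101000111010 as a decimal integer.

Sum of powers of 2 for each 1-bit:
2^1 + 2^3 + 2^4 + 2^5 + 2^9 + 2^11 + 2^16
= 2 + 8 + 16 + 32 + 512 + 2048 + 65536
= 68154



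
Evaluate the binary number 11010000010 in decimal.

Sum of powers of 2 for each 1-bit:
2^1 + 2^7 + 2^9 + 2^10
= 2 + 128 + 512 + 1024
= 1666



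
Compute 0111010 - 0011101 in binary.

Method 1 - Direct subtraction (column by column from the right: bit − bit − borrow-in; if negative, add 2 and borrow 1 from the next column):
borrow: 0111010
        0111010
-       0011101
---------------
        0011101

Method 2 - Add two's complement:
Two's complement of 0011101: invert → 1100010, add 1 → 1100011
  0111010
+ 1100011
---------
 10011101  (end carry out of the top bit = 1)
Discarding the end carry: 0011101
Decimal check:
  0111010 = 32 + 16 + 8 + 2 = 58
  0011101 = 16 + 8 + 4 + 1 = 29
  58 - 29 = 29, and 0011101 = 16 + 8 + 4 + 1 = 29 ✓



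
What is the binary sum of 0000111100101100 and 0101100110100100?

Add column by column from the right: bit + bit + carry-in; write the sum mod 2, carry 1 when the sum is 2 or 3.
carry:  0011111001011000
        0000111100101100
+       0101100110100100
------------------------
       00110100011010000
(the carry out of the leftmost column, 0, becomes the leading bit)
Decimal check:
  0000111100101100 = 2048 + 1024 + 512 + 256 + 32 + 8 + 4 = 3884
  0101100110100100 = 16384 + 4096 + 2048 + 256 + 128 + 32 + 4 = 22948
  3884 + 22948 = 26832, and 00110100011010000 = 16384 + 8192 + 2048 + 128 + 64 + 16 = 26832 ✓



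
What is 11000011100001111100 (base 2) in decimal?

Sum of powers of 2 for each 1-bit:
2^2 + 2^3 + 2^4 + 2^5 + 2^6 + 2^11 + 2^12 + 2^13 + 2^18 + 2^19
= 4 + 8 + 16 + 32 + 64 + 2048 + 4096 + 8192 + 262144 + 524288
= 800892



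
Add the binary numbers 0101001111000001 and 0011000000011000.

Add column by column from the right: bit + bit + carry-in; write the sum mod 2, carry 1 when the sum is 2 or 3.
carry:  1110000000000000
        0101001111000001
+       0011000000011000
------------------------
       01000001111011001
(the carry out of the leftmost column, 0, becomes the leading bit)
Decimal check:
  0101001111000001 = 16384 + 4096 + 512 + 256 + 128 + 64 + 1 = 21441
  0011000000011000 = 8192 + 4096 + 16 + 8 = 12312
  21441 + 12312 = 33753, and 01000001111011001 = 32768 + 512 + 256 + 128 + 64 + 16 + 8 + 1 = 33753 ✓



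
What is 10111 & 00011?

AND: 1 only when both bits are 1
  10111
& 00011
-------
  00011
Decimal: 23 & 3 = 3



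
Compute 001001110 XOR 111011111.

XOR: 1 when bits differ
  001001110
^ 111011111
-----------
  110010001
Decimal: 78 ^ 479 = 401



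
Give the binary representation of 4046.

Using repeated division by 2:
4046 ÷ 2 = 2023 remainder 0
2023 ÷ 2 = 1011 remainder 1
1011 ÷ 2 = 505 remainder 1
505 ÷ 2 = 252 remainder 1
252 ÷ 2 = 126 remainder 0
126 ÷ 2 = 63 remainder 0
63 ÷ 2 = 31 remainder 1
31 ÷ 2 = 15 remainder 1
15 ÷ 2 = 7 remainder 1
7 ÷ 2 = 3 remainder 1
3 ÷ 2 = 1 remainder 1
1 ÷ 2 = 0 remainder 1
Reading remainders bottom to top: 111111001110



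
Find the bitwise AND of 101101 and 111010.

AND: 1 only when both bits are 1
  101101
& 111010
--------
  101000
Decimal: 45 & 58 = 40



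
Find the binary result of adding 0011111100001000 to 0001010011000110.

Add column by column from the right: bit + bit + carry-in; write the sum mod 2, carry 1 when the sum is 2 or 3.
carry:  0111100000000000
        0011111100001000
+       0001010011000110
------------------------
       00101001111001110
(the carry out of the leftmost column, 0, becomes the leading bit)
Decimal check:
  0011111100001000 = 8192 + 4096 + 2048 + 1024 + 512 + 256 + 8 = 16136
  0001010011000110 = 4096 + 1024 + 128 + 64 + 4 + 2 = 5318
  16136 + 5318 = 21454, and 00101001111001110 = 16384 + 4096 + 512 + 256 + 128 + 64 + 8 + 4 + 2 = 21454 ✓



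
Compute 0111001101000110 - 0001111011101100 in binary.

Method 1 - Direct subtraction (column by column from the right: bit − bit − borrow-in; if negative, add 2 and borrow 1 from the next column):
borrow: 0011100111110000
        0111001101000110
-       0001111011101100
------------------------
        0101010001011010

Method 2 - Add two's complement:
Two's complement of 0001111011101100: invert → 1110000100010011, add 1 → 1110000100010100
  0111001101000110
+ 1110000100010100
------------------
 10101010001011010  (end carry out of the top bit = 1)
Discarding the end carry: 0101010001011010
Decimal check:
  0111001101000110 = 16384 + 8192 + 4096 + 512 + 256 + 64 + 4 + 2 = 29510
  0001111011101100 = 4096 + 2048 + 1024 + 512 + 128 + 64 + 32 + 8 + 4 = 7916
  29510 - 7916 = 21594, and 0101010001011010 = 16384 + 4096 + 1024 + 64 + 16 + 8 + 2 = 21594 ✓



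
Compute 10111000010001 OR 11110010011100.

OR: 1 when either bit is 1
  10111000010001
| 11110010011100
----------------
  11111010011101
Decimal: 11793 | 15516 = 16029



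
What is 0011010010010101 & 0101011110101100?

AND: 1 only when both bits are 1
  0011010010010101
& 0101011110101100
------------------
  0001010010000100
Decimal: 13461 & 22444 = 5252



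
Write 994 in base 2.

Using repeated division by 2:
994 ÷ 2 = 497 remainder 0
497 ÷ 2 = 248 remainder 1
248 ÷ 2 = 124 remainder 0
124 ÷ 2 = 62 remainder 0
62 ÷ 2 = 31 remainder 0
31 ÷ 2 = 15 remainder 1
15 ÷ 2 = 7 remainder 1
7 ÷ 2 = 3 remainder 1
3 ÷ 2 = 1 remainder 1
1 ÷ 2 = 0 remainder 1
Reading remainders bottom to top: 1111100010



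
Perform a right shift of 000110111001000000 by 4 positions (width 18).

Original: 000110111001000000 (decimal 28224)
Shift right by 4 positions
Drop the 4 low bits; fill with zeros on the left
Result: 000000011011100100 (decimal 1764)
Equivalent: 28224 >> 4 = 28224 ÷ 2^4 = 1764



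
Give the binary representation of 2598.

Using repeated division by 2:
2598 ÷ 2 = 1299 remainder 0
1299 ÷ 2 = 649 remainder 1
649 ÷ 2 = 324 remainder 1
324 ÷ 2 = 162 remainder 0
162 ÷ 2 = 81 remainder 0
81 ÷ 2 = 40 remainder 1
40 ÷ 2 = 20 remainder 0
20 ÷ 2 = 10 remainder 0
10 ÷ 2 = 5 remainder 0
5 ÷ 2 = 2 remainder 1
2 ÷ 2 = 1 remainder 0
1 ÷ 2 = 0 remainder 1
Reading remainders bottom to top: 101000100110



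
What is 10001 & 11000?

AND: 1 only when both bits are 1
  10001
& 11000
-------
  10000
Decimal: 17 & 24 = 16



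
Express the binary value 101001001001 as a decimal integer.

Sum of powers of 2 for each 1-bit:
2^0 + 2^3 + 2^6 + 2^9 + 2^11
= 1 + 8 + 64 + 512 + 2048
= 2633



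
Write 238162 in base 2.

Using repeated division by 2:
238162 ÷ 2 = 119081 remainder 0
119081 ÷ 2 = 59540 remainder 1
59540 ÷ 2 = 29770 remainder 0
29770 ÷ 2 = 14885 remainder 0
14885 ÷ 2 = 7442 remainder 1
7442 ÷ 2 = 3721 remainder 0
3721 ÷ 2 = 1860 remainder 1
1860 ÷ 2 = 930 remainder 0
930 ÷ 2 = 465 remainder 0
465 ÷ 2 = 232 remainder 1
232 ÷ 2 = 116 remainder 0
116 ÷ 2 = 58 remainder 0
58 ÷ 2 = 29 remainder 0
29 ÷ 2 = 14 remainder 1
14 ÷ 2 = 7 remainder 0
7 ÷ 2 = 3 remainder 1
3 ÷ 2 = 1 remainder 1
1 ÷ 2 = 0 remainder 1
Reading remainders bottom to top: 111010001001010010



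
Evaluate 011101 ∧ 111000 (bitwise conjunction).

AND: 1 only when both bits are 1
  011101
& 111000
--------
  011000
Decimal: 29 & 56 = 24



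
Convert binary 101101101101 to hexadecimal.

Group into 4-bit nibbles from right:
  1011 = B
  0110 = 6
  1101 = D
Result: B6D



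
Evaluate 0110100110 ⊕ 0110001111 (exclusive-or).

XOR: 1 when bits differ
  0110100110
^ 0110001111
------------
  0000101001
Decimal: 422 ^ 399 = 41



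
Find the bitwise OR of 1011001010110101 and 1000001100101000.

OR: 1 when either bit is 1
  1011001010110101
| 1000001100101000
------------------
  1011001110111101
Decimal: 45749 | 33576 = 46013



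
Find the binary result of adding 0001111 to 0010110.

Add column by column from the right: bit + bit + carry-in; write the sum mod 2, carry 1 when the sum is 2 or 3.
carry:  0111100
        0001111
+       0010110
---------------
       00100101
(the carry out of the leftmost column, 0, becomes the leading bit)
Decimal check:
  0001111 = 8 + 4 + 2 + 1 = 15
  0010110 = 16 + 4 + 2 = 22
  15 + 22 = 37, and 00100101 = 32 + 4 + 1 = 37 ✓



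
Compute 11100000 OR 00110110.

OR: 1 when either bit is 1
  11100000
| 00110110
----------
  11110110
Decimal: 224 | 54 = 246



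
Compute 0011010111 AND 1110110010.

AND: 1 only when both bits are 1
  0011010111
& 1110110010
------------
  0010010010
Decimal: 215 & 946 = 146



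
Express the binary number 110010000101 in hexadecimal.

Group into 4-bit nibbles from right:
  1100 = C
  1000 = 8
  0101 = 5
Result: C85



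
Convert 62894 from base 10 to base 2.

Using repeated division by 2:
62894 ÷ 2 = 31447 remainder 0
31447 ÷ 2 = 15723 remainder 1
15723 ÷ 2 = 7861 remainder 1
7861 ÷ 2 = 3930 remainder 1
3930 ÷ 2 = 1965 remainder 0
1965 ÷ 2 = 982 remainder 1
982 ÷ 2 = 491 remainder 0
491 ÷ 2 = 245 remainder 1
245 ÷ 2 = 122 remainder 1
122 ÷ 2 = 61 remainder 0
61 ÷ 2 = 30 remainder 1
30 ÷ 2 = 15 remainder 0
15 ÷ 2 = 7 remainder 1
7 ÷ 2 = 3 remainder 1
3 ÷ 2 = 1 remainder 1
1 ÷ 2 = 0 remainder 1
Reading remainders bottom to top: 1111010110101110



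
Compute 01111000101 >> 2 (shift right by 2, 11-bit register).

Original: 01111000101 (decimal 965)
Shift right by 2 positions
Drop the 2 low bits; fill with zeros on the left
Result: 00011110001 (decimal 241)
Equivalent: 965 >> 2 = 965 ÷ 2^2 = 241



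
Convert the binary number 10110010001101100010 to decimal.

Sum of powers of 2 for each 1-bit:
2^1 + 2^5 + 2^6 + 2^8 + 2^9 + 2^13 + 2^16 + 2^17 + 2^19
= 2 + 32 + 64 + 256 + 512 + 8192 + 65536 + 131072 + 524288
= 729954



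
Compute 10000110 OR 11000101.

OR: 1 when either bit is 1
  10000110
| 11000101
----------
  11000111
Decimal: 134 | 197 = 199



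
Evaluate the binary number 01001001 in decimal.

Sum of powers of 2 for each 1-bit:
2^0 + 2^3 + 2^6
= 1 + 8 + 64
= 73



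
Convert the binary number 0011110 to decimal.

Sum of powers of 2 for each 1-bit:
2^1 + 2^2 + 2^3 + 2^4
= 2 + 4 + 8 + 16
= 30



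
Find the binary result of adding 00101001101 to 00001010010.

Add column by column from the right: bit + bit + carry-in; write the sum mod 2, carry 1 when the sum is 2 or 3.
carry:  00010000000
        00101001101
+       00001010010
-------------------
       000110011111
(the carry out of the leftmost column, 0, becomes the leading bit)
Decimal check:
  00101001101 = 256 + 64 + 8 + 4 + 1 = 333
  00001010010 = 64 + 16 + 2 = 82
  333 + 82 = 415, and 000110011111 = 256 + 128 + 16 + 8 + 4 + 2 + 1 = 415 ✓



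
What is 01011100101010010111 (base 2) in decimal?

Sum of powers of 2 for each 1-bit:
2^0 + 2^1 + 2^2 + 2^4 + 2^7 + 2^9 + 2^11 + 2^14 + 2^15 + 2^16 + 2^18
= 1 + 2 + 4 + 16 + 128 + 512 + 2048 + 16384 + 32768 + 65536 + 262144
= 379543



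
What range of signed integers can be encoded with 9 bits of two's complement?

For 9-bit two's complement:
Minimum: -2^8 = -256
Maximum: 2^8 - 1 = 255



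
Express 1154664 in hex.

Using repeated division by 16 (digits 10–15 are A–F):
1154664 ÷ 16 = 72166 remainder 8
72166 ÷ 16 = 4510 remainder 6
4510 ÷ 16 = 281 remainder 14 (E)
281 ÷ 16 = 17 remainder 9
17 ÷ 16 = 1 remainder 1
1 ÷ 16 = 0 remainder 1
Reading remainders bottom to top: 119E68

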